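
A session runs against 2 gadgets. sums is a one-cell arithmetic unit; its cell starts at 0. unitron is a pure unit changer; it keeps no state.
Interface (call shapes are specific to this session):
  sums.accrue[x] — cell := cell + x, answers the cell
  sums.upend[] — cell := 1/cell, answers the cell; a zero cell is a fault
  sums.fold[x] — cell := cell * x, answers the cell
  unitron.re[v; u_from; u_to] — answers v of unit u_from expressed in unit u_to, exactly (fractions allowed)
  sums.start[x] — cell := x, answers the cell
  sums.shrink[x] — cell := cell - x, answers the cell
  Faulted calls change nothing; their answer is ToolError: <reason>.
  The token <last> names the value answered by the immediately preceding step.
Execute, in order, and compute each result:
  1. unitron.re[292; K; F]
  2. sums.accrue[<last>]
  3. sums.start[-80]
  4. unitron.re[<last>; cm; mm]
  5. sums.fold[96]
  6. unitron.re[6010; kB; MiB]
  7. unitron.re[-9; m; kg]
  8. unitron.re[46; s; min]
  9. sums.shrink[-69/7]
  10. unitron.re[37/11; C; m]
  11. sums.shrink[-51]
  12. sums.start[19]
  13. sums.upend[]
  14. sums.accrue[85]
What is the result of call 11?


Act: unitron.re[v='292'; u_from='K'; u_to='F']
Obs: 6593/100
Act: sums.accrue[x='<last>']
Obs: 6593/100
Act: sums.start[x='-80']
Obs: -80
Act: unitron.re[v='<last>'; u_from='cm'; u_to='mm']
Obs: -800
Act: sums.fold[x='96']
Obs: -7680
Act: unitron.re[v='6010'; u_from='kB'; u_to='MiB']
Obs: 375625/65536
Act: unitron.re[v='-9'; u_from='m'; u_to='kg']
Obs: ToolError: incompatible units
Act: unitron.re[v='46'; u_from='s'; u_to='min']
Obs: 23/30
Act: sums.shrink[x='-69/7']
Obs: -53691/7
Act: unitron.re[v='37/11'; u_from='C'; u_to='m']
Obs: ToolError: incompatible units
Act: sums.shrink[x='-51']
Obs: -53334/7
Act: sums.start[x='19']
Obs: 19
Act: sums.upend[]
Obs: 1/19
Act: sums.accrue[x='85']
Obs: 1616/19

Answer: -53334/7


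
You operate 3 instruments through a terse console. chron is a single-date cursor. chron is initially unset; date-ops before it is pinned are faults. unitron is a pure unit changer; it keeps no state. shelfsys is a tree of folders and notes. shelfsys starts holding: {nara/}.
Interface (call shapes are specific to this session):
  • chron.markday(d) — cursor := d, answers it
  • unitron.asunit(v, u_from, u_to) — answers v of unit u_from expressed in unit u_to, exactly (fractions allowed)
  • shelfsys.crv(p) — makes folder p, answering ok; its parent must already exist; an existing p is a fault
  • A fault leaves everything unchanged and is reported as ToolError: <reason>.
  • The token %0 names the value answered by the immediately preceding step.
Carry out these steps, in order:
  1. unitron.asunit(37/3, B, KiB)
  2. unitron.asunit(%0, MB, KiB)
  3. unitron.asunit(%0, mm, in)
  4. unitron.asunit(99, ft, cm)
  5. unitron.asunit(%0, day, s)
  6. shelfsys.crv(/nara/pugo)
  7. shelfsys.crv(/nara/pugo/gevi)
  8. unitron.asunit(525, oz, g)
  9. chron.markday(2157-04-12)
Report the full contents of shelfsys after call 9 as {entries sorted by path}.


;; 1. asunit(v='37/3', u_from='B', u_to='KiB') == 37/3072
;; 2. asunit(v='%0', u_from='MB', u_to='KiB') == 578125/49152
;; 3. asunit(v='%0', u_from='mm', u_to='in') == 2890625/6242304
;; 4. asunit(v='99', u_from='ft', u_to='cm') == 75438/25
;; 5. asunit(v='%0', u_from='day', u_to='s') == 260713728
;; 6. crv(p='/nara/pugo') == ok
;; 7. crv(p='/nara/pugo/gevi') == ok
;; 8. asunit(v='525', u_from='oz', u_to='g') == 952543977/64000
;; 9. markday(d='2157-04-12') == 2157-04-12

Answer: {nara/, nara/pugo/, nara/pugo/gevi/}


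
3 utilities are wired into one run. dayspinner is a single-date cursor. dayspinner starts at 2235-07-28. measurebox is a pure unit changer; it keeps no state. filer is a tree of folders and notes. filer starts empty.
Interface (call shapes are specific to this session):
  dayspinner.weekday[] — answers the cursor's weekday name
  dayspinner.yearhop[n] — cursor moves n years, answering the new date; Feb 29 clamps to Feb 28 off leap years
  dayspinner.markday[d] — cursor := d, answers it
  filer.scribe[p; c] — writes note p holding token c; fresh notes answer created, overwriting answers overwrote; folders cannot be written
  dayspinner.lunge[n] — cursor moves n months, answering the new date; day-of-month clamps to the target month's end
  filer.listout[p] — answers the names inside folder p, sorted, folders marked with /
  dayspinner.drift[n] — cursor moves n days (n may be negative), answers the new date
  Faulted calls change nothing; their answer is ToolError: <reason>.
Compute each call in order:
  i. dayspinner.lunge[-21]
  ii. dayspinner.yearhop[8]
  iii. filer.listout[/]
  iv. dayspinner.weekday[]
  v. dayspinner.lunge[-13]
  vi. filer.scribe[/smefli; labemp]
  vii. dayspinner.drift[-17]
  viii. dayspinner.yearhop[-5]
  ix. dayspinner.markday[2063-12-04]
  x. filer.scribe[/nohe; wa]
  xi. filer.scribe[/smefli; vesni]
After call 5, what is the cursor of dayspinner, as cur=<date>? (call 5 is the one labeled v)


Answer: cur=2240-09-28

Derivation:
~$ dayspinner.lunge n=-21
[out] 2233-10-28
~$ dayspinner.yearhop n=8
[out] 2241-10-28
~$ filer.listout p=/
[out] []
~$ dayspinner.weekday
[out] Thursday
~$ dayspinner.lunge n=-13
[out] 2240-09-28
~$ filer.scribe p=/smefli c=labemp
[out] created
~$ dayspinner.drift n=-17
[out] 2240-09-11
~$ dayspinner.yearhop n=-5
[out] 2235-09-11
~$ dayspinner.markday d=2063-12-04
[out] 2063-12-04
~$ filer.scribe p=/nohe c=wa
[out] created
~$ filer.scribe p=/smefli c=vesni
[out] overwrote


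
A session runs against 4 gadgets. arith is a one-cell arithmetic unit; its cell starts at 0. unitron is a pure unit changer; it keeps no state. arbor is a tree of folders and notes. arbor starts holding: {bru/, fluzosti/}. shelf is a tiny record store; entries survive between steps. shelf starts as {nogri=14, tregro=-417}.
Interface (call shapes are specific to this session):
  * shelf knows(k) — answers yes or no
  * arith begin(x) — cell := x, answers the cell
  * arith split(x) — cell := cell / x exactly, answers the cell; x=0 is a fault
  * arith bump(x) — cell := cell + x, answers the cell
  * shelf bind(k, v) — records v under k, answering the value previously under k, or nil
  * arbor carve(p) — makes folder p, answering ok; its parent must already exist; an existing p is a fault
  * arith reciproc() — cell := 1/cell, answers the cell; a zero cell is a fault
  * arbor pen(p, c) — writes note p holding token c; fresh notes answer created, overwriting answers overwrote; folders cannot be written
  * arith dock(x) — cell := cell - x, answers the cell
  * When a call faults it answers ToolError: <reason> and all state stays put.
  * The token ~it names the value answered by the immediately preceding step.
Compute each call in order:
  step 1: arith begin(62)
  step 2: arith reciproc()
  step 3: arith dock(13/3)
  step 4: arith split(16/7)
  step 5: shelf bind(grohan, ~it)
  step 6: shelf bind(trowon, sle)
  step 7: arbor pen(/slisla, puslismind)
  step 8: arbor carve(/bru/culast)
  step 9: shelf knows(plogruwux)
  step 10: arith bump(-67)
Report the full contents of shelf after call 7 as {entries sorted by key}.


Answer: {grohan=-5621/2976, nogri=14, tregro=-417, trowon=sle}

Derivation:
~$ arith begin x: 62
[out] 62
~$ arith reciproc
[out] 1/62
~$ arith dock x: 13/3
[out] -803/186
~$ arith split x: 16/7
[out] -5621/2976
~$ shelf bind k: grohan v: ~it
[out] nil
~$ shelf bind k: trowon v: sle
[out] nil
~$ arbor pen p: /slisla c: puslismind
[out] created
~$ arbor carve p: /bru/culast
[out] ok
~$ shelf knows k: plogruwux
[out] no
~$ arith bump x: -67
[out] -205013/2976


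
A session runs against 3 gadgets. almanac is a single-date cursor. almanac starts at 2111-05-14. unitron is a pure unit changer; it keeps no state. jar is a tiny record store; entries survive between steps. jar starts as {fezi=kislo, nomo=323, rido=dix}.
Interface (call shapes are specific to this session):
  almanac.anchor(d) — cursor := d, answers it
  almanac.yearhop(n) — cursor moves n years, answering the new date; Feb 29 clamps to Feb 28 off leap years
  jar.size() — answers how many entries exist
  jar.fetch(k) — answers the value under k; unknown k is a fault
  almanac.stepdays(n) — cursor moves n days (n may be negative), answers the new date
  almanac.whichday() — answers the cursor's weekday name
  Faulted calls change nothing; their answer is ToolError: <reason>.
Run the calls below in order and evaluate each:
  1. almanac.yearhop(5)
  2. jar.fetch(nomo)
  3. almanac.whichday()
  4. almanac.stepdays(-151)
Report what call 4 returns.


Answer: 2115-12-15

Derivation:
// yearhop(n: 5) == 2116-05-14
// fetch(k: nomo) == 323
// whichday() == Thursday
// stepdays(n: -151) == 2115-12-15


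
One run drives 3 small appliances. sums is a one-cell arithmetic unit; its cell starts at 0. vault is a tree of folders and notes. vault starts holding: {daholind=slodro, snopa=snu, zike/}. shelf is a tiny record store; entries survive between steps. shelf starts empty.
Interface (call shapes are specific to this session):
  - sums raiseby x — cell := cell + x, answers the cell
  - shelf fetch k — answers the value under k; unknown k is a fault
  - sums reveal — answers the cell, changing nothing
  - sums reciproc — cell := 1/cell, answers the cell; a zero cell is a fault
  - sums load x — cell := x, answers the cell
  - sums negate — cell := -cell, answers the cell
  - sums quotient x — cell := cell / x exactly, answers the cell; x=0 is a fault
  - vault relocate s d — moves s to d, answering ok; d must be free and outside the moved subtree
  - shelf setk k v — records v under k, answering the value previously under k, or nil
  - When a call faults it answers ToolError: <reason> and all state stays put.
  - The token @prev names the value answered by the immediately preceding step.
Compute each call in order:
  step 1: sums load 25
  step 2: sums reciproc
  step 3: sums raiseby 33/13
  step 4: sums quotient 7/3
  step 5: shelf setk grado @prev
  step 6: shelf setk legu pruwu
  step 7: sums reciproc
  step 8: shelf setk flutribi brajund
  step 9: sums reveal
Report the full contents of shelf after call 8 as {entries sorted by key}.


Answer: {flutribi=brajund, grado=2514/2275, legu=pruwu}

Derivation:
Step: sums load[x=25]
Result: 25
Step: sums reciproc[]
Result: 1/25
Step: sums raiseby[x=33/13]
Result: 838/325
Step: sums quotient[x=7/3]
Result: 2514/2275
Step: shelf setk[k=grado; v=@prev]
Result: nil
Step: shelf setk[k=legu; v=pruwu]
Result: nil
Step: sums reciproc[]
Result: 2275/2514
Step: shelf setk[k=flutribi; v=brajund]
Result: nil
Step: sums reveal[]
Result: 2275/2514


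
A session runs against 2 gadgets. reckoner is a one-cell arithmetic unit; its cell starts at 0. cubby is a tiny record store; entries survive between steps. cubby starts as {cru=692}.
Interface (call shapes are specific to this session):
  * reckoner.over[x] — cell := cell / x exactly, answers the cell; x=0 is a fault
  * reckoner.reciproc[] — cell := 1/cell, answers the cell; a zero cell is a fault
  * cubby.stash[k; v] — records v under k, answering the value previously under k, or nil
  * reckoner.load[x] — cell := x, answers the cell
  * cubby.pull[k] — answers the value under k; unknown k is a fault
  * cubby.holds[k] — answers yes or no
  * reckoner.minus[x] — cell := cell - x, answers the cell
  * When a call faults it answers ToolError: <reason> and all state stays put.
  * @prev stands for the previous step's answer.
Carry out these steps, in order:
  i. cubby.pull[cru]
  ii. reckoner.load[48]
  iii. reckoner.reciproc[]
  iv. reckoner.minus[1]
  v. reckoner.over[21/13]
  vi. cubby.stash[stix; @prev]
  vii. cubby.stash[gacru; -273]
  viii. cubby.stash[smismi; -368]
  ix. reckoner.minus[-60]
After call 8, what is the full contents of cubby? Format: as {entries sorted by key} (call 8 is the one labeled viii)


~$ cubby.pull k=cru
:: 692
~$ reckoner.load x=48
:: 48
~$ reckoner.reciproc
:: 1/48
~$ reckoner.minus x=1
:: -47/48
~$ reckoner.over x=21/13
:: -611/1008
~$ cubby.stash k=stix v=@prev
:: nil
~$ cubby.stash k=gacru v=-273
:: nil
~$ cubby.stash k=smismi v=-368
:: nil
~$ reckoner.minus x=-60
:: 59869/1008

Answer: {cru=692, gacru=-273, smismi=-368, stix=-611/1008}


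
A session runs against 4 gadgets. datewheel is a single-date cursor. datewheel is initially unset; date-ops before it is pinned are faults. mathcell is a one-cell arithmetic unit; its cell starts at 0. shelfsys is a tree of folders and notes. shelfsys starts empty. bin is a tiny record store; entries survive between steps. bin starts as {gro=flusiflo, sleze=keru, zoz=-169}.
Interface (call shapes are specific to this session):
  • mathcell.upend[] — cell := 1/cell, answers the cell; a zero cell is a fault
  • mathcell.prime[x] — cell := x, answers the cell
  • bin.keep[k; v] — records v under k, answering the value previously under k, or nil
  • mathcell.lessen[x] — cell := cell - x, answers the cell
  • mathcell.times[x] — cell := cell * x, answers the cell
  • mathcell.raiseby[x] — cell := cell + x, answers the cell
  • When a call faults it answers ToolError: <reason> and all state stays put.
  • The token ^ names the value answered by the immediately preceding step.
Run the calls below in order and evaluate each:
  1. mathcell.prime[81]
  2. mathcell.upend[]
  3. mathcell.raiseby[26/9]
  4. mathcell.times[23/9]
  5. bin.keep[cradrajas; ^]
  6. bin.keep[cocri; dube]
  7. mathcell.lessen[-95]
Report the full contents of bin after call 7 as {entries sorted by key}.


Answer: {cocri=dube, cradrajas=5405/729, gro=flusiflo, sleze=keru, zoz=-169}

Derivation:
I try prime(x→81), and see 81.
I use upend, yielding 1/81.
Next I call raiseby(x→26/9), and get 235/81.
Calling times(x→23/9), and see 5405/729.
Calling keep(k→cradrajas, v→^), and observe nil.
Invoking keep(k→cocri, v→dube), and get nil.
Using lessen(x→-95), which returns 74660/729.


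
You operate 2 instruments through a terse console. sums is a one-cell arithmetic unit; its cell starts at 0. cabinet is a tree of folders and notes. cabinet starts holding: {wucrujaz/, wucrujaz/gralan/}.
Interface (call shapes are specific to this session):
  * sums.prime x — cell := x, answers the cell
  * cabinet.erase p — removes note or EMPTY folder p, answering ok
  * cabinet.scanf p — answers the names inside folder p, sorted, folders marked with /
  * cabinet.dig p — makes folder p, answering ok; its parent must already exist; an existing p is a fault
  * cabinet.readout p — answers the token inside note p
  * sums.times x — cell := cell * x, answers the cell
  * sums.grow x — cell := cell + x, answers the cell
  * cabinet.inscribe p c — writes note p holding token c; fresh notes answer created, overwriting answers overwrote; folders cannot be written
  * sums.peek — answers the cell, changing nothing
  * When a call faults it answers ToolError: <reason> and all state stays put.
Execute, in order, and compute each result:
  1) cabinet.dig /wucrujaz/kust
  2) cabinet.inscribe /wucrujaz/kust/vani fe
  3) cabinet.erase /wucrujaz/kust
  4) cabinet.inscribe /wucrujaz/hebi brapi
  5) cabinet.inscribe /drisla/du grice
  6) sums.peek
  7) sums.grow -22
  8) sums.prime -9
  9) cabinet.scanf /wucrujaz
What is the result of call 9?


-- cabinet.dig(p→/wucrujaz/kust) -> ok
-- cabinet.inscribe(p→/wucrujaz/kust/vani, c→fe) -> created
-- cabinet.erase(p→/wucrujaz/kust) -> ToolError: not empty
-- cabinet.inscribe(p→/wucrujaz/hebi, c→brapi) -> created
-- cabinet.inscribe(p→/drisla/du, c→grice) -> ToolError: no parent
-- sums.peek() -> 0
-- sums.grow(x→-22) -> -22
-- sums.prime(x→-9) -> -9
-- cabinet.scanf(p→/wucrujaz) -> [gralan/, hebi, kust/]

Answer: [gralan/, hebi, kust/]


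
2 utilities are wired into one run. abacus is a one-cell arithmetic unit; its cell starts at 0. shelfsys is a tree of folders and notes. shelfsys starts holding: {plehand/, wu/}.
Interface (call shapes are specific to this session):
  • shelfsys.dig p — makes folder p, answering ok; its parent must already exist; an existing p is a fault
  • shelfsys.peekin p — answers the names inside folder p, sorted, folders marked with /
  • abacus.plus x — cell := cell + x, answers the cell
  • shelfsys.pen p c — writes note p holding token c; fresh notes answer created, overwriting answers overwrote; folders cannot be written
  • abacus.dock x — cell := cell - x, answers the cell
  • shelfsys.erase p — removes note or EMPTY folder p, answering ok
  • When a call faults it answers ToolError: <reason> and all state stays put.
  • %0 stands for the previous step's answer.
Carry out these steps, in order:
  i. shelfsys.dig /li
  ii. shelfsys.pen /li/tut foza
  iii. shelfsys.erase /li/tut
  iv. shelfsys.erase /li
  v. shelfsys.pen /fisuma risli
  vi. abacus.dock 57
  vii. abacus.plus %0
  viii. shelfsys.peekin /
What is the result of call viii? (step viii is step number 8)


// shelfsys.dig(p→/li) == ok
// shelfsys.pen(p→/li/tut, c→foza) == created
// shelfsys.erase(p→/li/tut) == ok
// shelfsys.erase(p→/li) == ok
// shelfsys.pen(p→/fisuma, c→risli) == created
// abacus.dock(x→57) == -57
// abacus.plus(x→%0) == -114
// shelfsys.peekin(p→/) == [fisuma, plehand/, wu/]

Answer: [fisuma, plehand/, wu/]


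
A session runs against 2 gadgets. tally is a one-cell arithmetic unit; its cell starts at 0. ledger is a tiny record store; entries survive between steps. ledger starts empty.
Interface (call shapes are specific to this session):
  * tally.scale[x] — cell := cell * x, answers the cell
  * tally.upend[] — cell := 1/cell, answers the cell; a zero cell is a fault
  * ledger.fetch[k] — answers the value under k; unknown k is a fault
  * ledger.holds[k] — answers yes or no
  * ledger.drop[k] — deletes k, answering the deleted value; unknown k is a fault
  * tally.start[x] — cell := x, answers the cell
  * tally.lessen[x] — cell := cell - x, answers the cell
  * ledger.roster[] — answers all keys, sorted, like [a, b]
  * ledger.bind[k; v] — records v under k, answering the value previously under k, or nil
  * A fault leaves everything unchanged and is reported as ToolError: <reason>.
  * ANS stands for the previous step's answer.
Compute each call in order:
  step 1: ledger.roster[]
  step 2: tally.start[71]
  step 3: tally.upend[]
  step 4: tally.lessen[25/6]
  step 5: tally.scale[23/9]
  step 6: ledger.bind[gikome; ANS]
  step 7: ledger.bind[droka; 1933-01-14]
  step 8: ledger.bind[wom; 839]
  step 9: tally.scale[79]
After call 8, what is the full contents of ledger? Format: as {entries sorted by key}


% ledger.roster
[out] []
% tally.start x→71
[out] 71
% tally.upend
[out] 1/71
% tally.lessen x→25/6
[out] -1769/426
% tally.scale x→23/9
[out] -40687/3834
% ledger.bind k→gikome v→ANS
[out] nil
% ledger.bind k→droka v→1933-01-14
[out] nil
% ledger.bind k→wom v→839
[out] nil
% tally.scale x→79
[out] -3214273/3834

Answer: {droka=1933-01-14, gikome=-40687/3834, wom=839}


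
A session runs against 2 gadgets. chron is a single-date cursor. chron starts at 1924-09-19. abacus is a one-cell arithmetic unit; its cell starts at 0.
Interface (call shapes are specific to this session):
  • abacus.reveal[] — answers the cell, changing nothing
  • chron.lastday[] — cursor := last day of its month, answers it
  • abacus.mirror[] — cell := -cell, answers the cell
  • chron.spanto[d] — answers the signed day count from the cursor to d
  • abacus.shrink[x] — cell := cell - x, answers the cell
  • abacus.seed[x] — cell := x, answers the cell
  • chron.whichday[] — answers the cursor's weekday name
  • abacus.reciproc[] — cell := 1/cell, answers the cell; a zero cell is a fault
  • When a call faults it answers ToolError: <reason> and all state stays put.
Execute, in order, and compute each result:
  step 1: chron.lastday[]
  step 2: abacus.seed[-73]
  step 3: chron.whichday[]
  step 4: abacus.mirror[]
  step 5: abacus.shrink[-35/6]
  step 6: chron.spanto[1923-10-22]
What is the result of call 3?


Answer: Tuesday

Derivation:
! 1. chron.lastday() : 1924-09-30
! 2. abacus.seed(-73) : -73
! 3. chron.whichday() : Tuesday
! 4. abacus.mirror() : 73
! 5. abacus.shrink(-35/6) : 473/6
! 6. chron.spanto(1923-10-22) : -344


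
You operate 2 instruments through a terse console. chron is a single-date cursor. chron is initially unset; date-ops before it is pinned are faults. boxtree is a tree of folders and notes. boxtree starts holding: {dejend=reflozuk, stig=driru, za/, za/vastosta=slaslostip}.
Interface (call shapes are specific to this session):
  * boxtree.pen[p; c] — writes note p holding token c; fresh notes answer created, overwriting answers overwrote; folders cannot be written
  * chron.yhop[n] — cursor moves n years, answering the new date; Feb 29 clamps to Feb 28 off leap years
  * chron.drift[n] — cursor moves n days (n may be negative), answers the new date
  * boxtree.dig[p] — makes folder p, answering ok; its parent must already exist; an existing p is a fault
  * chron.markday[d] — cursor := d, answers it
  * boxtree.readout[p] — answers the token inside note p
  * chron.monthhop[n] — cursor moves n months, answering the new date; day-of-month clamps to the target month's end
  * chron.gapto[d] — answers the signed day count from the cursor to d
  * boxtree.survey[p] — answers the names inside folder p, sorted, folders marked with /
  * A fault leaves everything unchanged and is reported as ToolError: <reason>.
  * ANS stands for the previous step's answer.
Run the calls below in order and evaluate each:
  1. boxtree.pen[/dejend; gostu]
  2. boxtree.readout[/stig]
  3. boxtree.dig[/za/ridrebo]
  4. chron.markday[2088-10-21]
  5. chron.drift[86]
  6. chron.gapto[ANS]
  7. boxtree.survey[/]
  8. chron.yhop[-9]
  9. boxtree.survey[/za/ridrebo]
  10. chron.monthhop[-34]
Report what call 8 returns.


% pen p→/dejend c→gostu
:: overwrote
% readout p→/stig
:: driru
% dig p→/za/ridrebo
:: ok
% markday d→2088-10-21
:: 2088-10-21
% drift n→86
:: 2089-01-15
% gapto d→ANS
:: 0
% survey p→/
:: [dejend, stig, za/]
% yhop n→-9
:: 2080-01-15
% survey p→/za/ridrebo
:: []
% monthhop n→-34
:: 2077-03-15

Answer: 2080-01-15


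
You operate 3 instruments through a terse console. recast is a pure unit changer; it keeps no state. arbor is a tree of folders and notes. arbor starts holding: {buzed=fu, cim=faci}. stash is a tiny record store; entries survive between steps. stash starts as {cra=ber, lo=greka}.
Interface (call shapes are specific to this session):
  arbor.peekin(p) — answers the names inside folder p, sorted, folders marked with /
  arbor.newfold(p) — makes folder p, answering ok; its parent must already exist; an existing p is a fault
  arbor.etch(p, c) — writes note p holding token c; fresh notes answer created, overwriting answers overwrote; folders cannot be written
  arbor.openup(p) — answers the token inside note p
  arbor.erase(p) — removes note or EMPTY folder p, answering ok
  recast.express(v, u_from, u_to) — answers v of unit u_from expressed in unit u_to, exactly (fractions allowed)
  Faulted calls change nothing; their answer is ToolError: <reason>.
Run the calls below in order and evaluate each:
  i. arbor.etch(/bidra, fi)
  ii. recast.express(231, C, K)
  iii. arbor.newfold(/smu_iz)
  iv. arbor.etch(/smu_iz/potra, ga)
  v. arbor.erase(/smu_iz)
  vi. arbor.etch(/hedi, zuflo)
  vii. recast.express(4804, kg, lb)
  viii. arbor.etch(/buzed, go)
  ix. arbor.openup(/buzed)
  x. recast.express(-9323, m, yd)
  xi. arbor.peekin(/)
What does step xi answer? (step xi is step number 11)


-- 1. arbor.etch(/bidra, fi) -> created
-- 2. recast.express(231, C, K) -> 10083/20
-- 3. arbor.newfold(/smu_iz) -> ok
-- 4. arbor.etch(/smu_iz/potra, ga) -> created
-- 5. arbor.erase(/smu_iz) -> ToolError: not empty
-- 6. arbor.etch(/hedi, zuflo) -> created
-- 7. recast.express(4804, kg, lb) -> 480400000000/45359237
-- 8. arbor.etch(/buzed, go) -> overwrote
-- 9. arbor.openup(/buzed) -> go
-- 10. recast.express(-9323, m, yd) -> -11653750/1143
-- 11. arbor.peekin(/) -> [bidra, buzed, cim, hedi, smu_iz/]

Answer: [bidra, buzed, cim, hedi, smu_iz/]


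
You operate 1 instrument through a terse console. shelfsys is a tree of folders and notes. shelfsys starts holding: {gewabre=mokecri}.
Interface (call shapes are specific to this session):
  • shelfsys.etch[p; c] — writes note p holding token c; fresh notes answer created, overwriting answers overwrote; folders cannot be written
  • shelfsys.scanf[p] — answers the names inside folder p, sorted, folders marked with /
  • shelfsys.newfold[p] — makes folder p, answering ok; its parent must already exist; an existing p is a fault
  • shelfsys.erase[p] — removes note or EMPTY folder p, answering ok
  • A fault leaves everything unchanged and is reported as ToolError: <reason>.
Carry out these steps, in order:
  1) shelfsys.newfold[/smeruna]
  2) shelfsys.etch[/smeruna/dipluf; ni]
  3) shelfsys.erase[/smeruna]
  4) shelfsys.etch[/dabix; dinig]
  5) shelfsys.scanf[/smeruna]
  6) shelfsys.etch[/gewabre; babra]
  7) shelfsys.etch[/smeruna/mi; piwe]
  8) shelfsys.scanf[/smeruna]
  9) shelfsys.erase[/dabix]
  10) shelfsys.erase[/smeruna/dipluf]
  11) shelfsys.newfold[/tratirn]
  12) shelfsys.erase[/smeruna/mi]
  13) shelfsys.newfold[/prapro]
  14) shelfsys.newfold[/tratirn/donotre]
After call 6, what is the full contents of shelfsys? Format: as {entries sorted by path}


Answer: {dabix=dinig, gewabre=babra, smeruna/, smeruna/dipluf=ni}

Derivation:
;; 1. newfold(p: /smeruna) : ok
;; 2. etch(p: /smeruna/dipluf, c: ni) : created
;; 3. erase(p: /smeruna) : ToolError: not empty
;; 4. etch(p: /dabix, c: dinig) : created
;; 5. scanf(p: /smeruna) : [dipluf]
;; 6. etch(p: /gewabre, c: babra) : overwrote
;; 7. etch(p: /smeruna/mi, c: piwe) : created
;; 8. scanf(p: /smeruna) : [dipluf, mi]
;; 9. erase(p: /dabix) : ok
;; 10. erase(p: /smeruna/dipluf) : ok
;; 11. newfold(p: /tratirn) : ok
;; 12. erase(p: /smeruna/mi) : ok
;; 13. newfold(p: /prapro) : ok
;; 14. newfold(p: /tratirn/donotre) : ok


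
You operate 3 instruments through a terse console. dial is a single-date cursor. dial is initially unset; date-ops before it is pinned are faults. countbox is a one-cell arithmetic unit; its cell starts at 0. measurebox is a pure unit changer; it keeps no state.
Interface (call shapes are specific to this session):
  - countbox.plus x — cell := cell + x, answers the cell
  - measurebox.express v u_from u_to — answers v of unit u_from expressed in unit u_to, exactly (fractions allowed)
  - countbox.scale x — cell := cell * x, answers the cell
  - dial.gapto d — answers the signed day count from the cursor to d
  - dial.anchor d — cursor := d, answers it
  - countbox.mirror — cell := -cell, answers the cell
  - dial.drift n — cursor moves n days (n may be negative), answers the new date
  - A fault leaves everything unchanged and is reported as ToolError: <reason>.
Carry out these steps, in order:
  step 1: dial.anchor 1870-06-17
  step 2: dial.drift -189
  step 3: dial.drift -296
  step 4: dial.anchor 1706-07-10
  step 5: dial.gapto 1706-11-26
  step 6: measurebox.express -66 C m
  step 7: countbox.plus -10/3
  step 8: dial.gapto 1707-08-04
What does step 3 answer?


Answer: 1869-02-17

Derivation:
Next I call anchor on d='1870-06-17', and see 1870-06-17.
Invoking drift on n='-189', yielding 1869-12-10.
Then drift on n='-296', yielding 1869-02-17.
Now I run anchor on d='1706-07-10', — result: 1706-07-10.
Using gapto on d='1706-11-26', yielding 139.
Then express on v='-66', u_from='C', u_to='m', giving ToolError: incompatible units.
I call plus on x='-10/3', which returns -10/3.
Now I run gapto on d='1707-08-04', which returns 390.


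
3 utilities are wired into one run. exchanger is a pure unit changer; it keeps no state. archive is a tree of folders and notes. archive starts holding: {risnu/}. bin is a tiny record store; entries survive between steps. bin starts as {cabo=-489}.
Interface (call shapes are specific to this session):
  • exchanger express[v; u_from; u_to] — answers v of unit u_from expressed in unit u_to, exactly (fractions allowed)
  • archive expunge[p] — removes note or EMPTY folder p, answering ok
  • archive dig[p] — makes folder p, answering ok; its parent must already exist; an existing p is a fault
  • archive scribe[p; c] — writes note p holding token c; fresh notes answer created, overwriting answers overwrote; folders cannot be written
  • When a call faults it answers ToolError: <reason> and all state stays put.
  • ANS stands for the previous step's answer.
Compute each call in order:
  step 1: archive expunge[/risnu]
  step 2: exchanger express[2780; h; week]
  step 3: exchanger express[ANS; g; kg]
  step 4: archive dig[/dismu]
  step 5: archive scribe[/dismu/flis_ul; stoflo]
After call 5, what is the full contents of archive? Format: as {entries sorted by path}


Answer: {dismu/, dismu/flis_ul=stoflo}

Derivation:
;; archive expunge(p='/risnu') ~> ok
;; exchanger express(v='2780', u_from='h', u_to='week') ~> 695/42
;; exchanger express(v='ANS', u_from='g', u_to='kg') ~> 139/8400
;; archive dig(p='/dismu') ~> ok
;; archive scribe(p='/dismu/flis_ul', c='stoflo') ~> created


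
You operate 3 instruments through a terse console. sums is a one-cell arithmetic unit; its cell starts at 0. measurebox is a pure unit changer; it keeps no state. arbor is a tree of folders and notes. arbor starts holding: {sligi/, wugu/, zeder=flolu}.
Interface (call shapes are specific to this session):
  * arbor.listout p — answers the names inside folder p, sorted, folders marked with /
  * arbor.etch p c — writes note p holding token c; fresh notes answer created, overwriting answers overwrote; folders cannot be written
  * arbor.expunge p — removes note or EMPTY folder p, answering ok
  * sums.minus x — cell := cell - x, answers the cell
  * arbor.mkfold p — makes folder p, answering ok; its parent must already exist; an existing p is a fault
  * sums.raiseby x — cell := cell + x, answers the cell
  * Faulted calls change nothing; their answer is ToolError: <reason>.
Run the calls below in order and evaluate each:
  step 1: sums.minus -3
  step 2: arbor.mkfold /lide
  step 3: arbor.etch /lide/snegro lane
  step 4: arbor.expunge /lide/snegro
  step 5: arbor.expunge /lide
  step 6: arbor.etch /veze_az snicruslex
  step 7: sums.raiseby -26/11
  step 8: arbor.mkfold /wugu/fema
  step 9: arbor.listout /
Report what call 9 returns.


Answer: [sligi/, veze_az, wugu/, zeder]

Derivation:
·→ sums.minus(x: -3)
·← 3
·→ arbor.mkfold(p: /lide)
·← ok
·→ arbor.etch(p: /lide/snegro, c: lane)
·← created
·→ arbor.expunge(p: /lide/snegro)
·← ok
·→ arbor.expunge(p: /lide)
·← ok
·→ arbor.etch(p: /veze_az, c: snicruslex)
·← created
·→ sums.raiseby(x: -26/11)
·← 7/11
·→ arbor.mkfold(p: /wugu/fema)
·← ok
·→ arbor.listout(p: /)
·← [sligi/, veze_az, wugu/, zeder]


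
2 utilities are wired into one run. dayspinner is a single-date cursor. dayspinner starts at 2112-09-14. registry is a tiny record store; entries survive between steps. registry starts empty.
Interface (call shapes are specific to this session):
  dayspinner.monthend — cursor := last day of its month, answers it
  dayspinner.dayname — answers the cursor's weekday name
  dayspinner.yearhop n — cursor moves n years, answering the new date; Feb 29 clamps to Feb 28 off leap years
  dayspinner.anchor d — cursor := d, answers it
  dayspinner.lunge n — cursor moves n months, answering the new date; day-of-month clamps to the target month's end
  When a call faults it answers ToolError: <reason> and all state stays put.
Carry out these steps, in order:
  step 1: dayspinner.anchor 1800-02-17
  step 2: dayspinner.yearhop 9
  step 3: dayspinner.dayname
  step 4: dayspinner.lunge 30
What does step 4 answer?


Invoking dayspinner.anchor(d: 1800-02-17), — result: 1800-02-17.
Calling dayspinner.yearhop(n: 9), giving 1809-02-17.
Then dayspinner.dayname, and see Friday.
I use dayspinner.lunge(n: 30), and get 1811-08-17.

Answer: 1811-08-17


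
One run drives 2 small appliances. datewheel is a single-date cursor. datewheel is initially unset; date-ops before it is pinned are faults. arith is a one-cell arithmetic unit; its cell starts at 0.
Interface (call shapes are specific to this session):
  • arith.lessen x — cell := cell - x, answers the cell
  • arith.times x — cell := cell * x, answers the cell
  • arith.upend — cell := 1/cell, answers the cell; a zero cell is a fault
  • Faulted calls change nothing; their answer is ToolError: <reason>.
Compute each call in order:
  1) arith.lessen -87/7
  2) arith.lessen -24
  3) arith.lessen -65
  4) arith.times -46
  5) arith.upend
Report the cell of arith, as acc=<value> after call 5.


% 1. lessen(x=-87/7) -> 87/7
% 2. lessen(x=-24) -> 255/7
% 3. lessen(x=-65) -> 710/7
% 4. times(x=-46) -> -32660/7
% 5. upend() -> -7/32660

Answer: acc=-7/32660


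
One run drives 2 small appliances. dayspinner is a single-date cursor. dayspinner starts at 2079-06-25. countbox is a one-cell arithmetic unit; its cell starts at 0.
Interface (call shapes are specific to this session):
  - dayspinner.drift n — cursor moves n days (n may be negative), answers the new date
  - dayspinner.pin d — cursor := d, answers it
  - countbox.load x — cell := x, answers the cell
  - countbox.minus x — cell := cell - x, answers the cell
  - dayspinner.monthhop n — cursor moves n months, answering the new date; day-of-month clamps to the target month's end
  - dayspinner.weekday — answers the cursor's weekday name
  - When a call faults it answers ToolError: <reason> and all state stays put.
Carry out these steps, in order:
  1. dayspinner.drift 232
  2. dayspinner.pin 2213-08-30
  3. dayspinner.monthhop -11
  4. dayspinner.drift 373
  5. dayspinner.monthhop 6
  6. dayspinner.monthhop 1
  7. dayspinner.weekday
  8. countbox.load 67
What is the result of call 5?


-> dayspinner.drift(n: 232)
<- 2080-02-12
-> dayspinner.pin(d: 2213-08-30)
<- 2213-08-30
-> dayspinner.monthhop(n: -11)
<- 2212-09-30
-> dayspinner.drift(n: 373)
<- 2213-10-08
-> dayspinner.monthhop(n: 6)
<- 2214-04-08
-> dayspinner.monthhop(n: 1)
<- 2214-05-08
-> dayspinner.weekday()
<- Sunday
-> countbox.load(x: 67)
<- 67

Answer: 2214-04-08


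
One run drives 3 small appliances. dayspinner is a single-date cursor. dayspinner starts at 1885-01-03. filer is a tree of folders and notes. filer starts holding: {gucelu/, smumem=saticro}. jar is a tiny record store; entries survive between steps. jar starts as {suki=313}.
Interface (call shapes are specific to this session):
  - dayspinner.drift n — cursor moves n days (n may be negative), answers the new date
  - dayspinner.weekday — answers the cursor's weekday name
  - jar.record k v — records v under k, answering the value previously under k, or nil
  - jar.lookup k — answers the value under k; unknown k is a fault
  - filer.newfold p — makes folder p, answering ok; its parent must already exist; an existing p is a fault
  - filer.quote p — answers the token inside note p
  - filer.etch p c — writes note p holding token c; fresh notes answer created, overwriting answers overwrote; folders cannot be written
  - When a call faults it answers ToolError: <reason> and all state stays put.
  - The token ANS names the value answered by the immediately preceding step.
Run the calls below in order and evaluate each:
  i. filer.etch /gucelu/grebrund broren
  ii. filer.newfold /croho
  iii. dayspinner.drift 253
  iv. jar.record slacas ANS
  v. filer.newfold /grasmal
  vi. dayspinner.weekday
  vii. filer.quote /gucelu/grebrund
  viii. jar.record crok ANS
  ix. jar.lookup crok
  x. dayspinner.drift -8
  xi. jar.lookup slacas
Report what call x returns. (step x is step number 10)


> filer.etch /gucelu/grebrund broren
  created
> filer.newfold /croho
  ok
> dayspinner.drift 253
  1885-09-13
> jar.record slacas ANS
  nil
> filer.newfold /grasmal
  ok
> dayspinner.weekday
  Sunday
> filer.quote /gucelu/grebrund
  broren
> jar.record crok ANS
  nil
> jar.lookup crok
  broren
> dayspinner.drift -8
  1885-09-05
> jar.lookup slacas
  1885-09-13

Answer: 1885-09-05


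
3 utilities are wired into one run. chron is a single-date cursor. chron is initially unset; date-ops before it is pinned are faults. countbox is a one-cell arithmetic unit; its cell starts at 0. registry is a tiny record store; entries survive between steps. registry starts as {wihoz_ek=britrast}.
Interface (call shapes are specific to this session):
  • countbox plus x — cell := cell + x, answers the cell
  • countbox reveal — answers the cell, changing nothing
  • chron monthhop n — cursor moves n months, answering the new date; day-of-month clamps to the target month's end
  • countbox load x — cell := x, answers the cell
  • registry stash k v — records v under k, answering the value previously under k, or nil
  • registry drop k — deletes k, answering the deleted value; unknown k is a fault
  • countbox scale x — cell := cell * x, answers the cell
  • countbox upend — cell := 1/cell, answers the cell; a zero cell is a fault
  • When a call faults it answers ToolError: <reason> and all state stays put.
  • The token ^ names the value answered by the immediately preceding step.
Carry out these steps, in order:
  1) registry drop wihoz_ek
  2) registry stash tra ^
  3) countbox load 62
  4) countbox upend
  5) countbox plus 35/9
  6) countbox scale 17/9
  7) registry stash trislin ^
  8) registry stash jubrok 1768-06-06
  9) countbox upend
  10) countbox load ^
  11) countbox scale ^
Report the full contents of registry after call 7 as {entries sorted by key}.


Answer: {tra=britrast, trislin=37043/5022}

Derivation:
==> registry drop(wihoz_ek)
<== britrast
==> registry stash(tra, ^)
<== nil
==> countbox load(62)
<== 62
==> countbox upend()
<== 1/62
==> countbox plus(35/9)
<== 2179/558
==> countbox scale(17/9)
<== 37043/5022
==> registry stash(trislin, ^)
<== nil
==> registry stash(jubrok, 1768-06-06)
<== nil
==> countbox upend()
<== 5022/37043
==> countbox load(^)
<== 5022/37043
==> countbox scale(^)
<== 25220484/1372183849


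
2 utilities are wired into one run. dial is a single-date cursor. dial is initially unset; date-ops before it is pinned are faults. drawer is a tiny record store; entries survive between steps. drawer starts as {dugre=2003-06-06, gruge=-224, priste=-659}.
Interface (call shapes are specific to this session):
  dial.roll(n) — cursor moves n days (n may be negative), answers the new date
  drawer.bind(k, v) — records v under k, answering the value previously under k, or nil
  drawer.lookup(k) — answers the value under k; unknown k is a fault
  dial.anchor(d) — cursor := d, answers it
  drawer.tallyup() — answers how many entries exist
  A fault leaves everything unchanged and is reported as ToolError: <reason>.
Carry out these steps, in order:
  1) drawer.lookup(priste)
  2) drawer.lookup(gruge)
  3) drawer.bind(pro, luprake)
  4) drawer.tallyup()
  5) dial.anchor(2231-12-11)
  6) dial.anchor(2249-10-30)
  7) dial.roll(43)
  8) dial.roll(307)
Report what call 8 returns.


% drawer.lookup(priste) == -659
% drawer.lookup(gruge) == -224
% drawer.bind(pro, luprake) == nil
% drawer.tallyup() == 4
% dial.anchor(2231-12-11) == 2231-12-11
% dial.anchor(2249-10-30) == 2249-10-30
% dial.roll(43) == 2249-12-12
% dial.roll(307) == 2250-10-15

Answer: 2250-10-15


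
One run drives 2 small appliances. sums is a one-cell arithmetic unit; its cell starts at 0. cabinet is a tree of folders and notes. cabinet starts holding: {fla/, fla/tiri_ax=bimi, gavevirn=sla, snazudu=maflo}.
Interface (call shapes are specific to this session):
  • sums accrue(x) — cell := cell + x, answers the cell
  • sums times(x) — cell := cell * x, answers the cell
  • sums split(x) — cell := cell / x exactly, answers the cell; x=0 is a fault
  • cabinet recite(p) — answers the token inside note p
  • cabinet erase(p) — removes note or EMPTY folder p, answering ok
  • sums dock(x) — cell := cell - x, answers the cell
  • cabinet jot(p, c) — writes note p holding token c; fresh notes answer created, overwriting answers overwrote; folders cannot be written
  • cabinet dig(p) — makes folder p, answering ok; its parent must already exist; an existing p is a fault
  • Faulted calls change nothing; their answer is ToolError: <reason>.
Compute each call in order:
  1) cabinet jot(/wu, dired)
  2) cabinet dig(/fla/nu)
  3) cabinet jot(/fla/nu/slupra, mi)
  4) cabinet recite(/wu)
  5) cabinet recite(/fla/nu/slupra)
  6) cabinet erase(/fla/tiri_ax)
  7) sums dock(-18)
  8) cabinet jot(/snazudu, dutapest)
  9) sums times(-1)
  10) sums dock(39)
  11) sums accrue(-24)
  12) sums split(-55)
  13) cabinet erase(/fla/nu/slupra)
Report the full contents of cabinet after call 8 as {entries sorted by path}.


-> cabinet jot(p='/wu', c='dired')
<- created
-> cabinet dig(p='/fla/nu')
<- ok
-> cabinet jot(p='/fla/nu/slupra', c='mi')
<- created
-> cabinet recite(p='/wu')
<- dired
-> cabinet recite(p='/fla/nu/slupra')
<- mi
-> cabinet erase(p='/fla/tiri_ax')
<- ok
-> sums dock(x='-18')
<- 18
-> cabinet jot(p='/snazudu', c='dutapest')
<- overwrote
-> sums times(x='-1')
<- -18
-> sums dock(x='39')
<- -57
-> sums accrue(x='-24')
<- -81
-> sums split(x='-55')
<- 81/55
-> cabinet erase(p='/fla/nu/slupra')
<- ok

Answer: {fla/, fla/nu/, fla/nu/slupra=mi, gavevirn=sla, snazudu=dutapest, wu=dired}
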